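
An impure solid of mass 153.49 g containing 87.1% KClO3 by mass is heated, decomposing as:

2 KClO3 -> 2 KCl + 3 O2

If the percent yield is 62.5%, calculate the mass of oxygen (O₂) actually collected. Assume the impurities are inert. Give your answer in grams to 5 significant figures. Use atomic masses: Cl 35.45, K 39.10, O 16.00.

32.727 g

Pure KClO3 available = 153.49 g × 0.871 = 133.690 g.
M(KClO3) = 39.10 + 35.45 + 3(16.00) = 122.55 g/mol.
M(O2) = 2(16.00) = 32.00 g/mol.
n(KClO3) = 133.690 g / 122.55 g/mol = 1.09090 mol.
From the equation the KClO3:O2 mole ratio is 2:3, so n(O2) = 1.09090 × 3/2 = 1.63635 mol.
Mass of O2 = 1.63635 mol × 32.00 g/mol = 52.3632 g.
Actual mass collected = 52.3632 g × 0.625 = 32.7270 g.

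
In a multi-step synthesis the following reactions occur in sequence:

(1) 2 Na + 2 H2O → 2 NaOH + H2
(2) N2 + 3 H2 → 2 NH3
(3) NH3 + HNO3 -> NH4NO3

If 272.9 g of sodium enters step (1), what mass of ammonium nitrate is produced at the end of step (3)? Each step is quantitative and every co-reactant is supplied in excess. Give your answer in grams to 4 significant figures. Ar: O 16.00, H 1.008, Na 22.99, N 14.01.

M(Na) = 22.99 g/mol.
M(NH4NO3) = 2(14.01) + 4(1.008) + 3(16.00) = 80.052 g/mol.
n(Na) = 272.9 / 22.99 = 11.870 mol.
Reaction (1): Na→H2 ratio 2:1 ⇒ n(H2) = 5.9352 mol.
Reaction (2): H2→NH3 ratio 3:2 ⇒ n(NH3) = 3.9568 mol.
Reaction (3): NH3→NH4NO3 ratio 1:1 ⇒ n(NH4NO3) = 3.9568 mol.
Mass of NH4NO3 = 3.9568 × 80.052 = 316.75 g.

316.7 g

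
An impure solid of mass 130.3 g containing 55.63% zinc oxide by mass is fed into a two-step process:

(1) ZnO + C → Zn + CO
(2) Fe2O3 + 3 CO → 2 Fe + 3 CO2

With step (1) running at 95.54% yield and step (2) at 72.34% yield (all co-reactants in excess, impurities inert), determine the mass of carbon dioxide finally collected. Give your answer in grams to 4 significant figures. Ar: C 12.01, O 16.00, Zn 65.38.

27.09 g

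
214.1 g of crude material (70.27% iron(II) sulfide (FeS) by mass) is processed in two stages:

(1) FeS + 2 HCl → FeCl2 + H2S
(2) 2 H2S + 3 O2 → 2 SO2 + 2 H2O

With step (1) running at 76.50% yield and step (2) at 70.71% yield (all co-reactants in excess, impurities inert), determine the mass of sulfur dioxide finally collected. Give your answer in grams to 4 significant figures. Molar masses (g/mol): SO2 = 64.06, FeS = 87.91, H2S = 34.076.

59.30 g

Pure FeS = 214.1 × 0.7027 = 150.45 g.
n(FeS) = 150.45 / 87.91 = 1.7114 mol.
Step 1 (FeS:H2S = 1:1): theoretical n(H2S) = 1.7114 mol; at 76.50% yield, n(H2S) = 1.3092 mol.
Step 2 (H2S:SO2 = 2:2): theoretical n(SO2) = 1.3092 mol, so theoretical mass = 1.3092 × 64.06 = 83.868 g.
At 70.71% yield, actual mass of SO2 = 83.868 × 0.7071 = 59.303 g.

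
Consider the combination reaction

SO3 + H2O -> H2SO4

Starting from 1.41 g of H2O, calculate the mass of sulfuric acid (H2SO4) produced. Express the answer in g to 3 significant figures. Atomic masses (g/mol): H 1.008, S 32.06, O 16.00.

7.68 g

M(H2O) = 2(1.008) + 16.00 = 18.016 g/mol.
M(H2SO4) = 2(1.008) + 32.06 + 4(16.00) = 98.076 g/mol.
n(H2O) = 1.410 g / 18.016 g/mol = 0.07826 mol.
From the equation the H2O:H2SO4 mole ratio is 1:1, so n(H2SO4) = 0.07826 × 1/1 = 0.07826 mol.
Mass of H2SO4 = 0.07826 mol × 98.076 g/mol = 7.676 g.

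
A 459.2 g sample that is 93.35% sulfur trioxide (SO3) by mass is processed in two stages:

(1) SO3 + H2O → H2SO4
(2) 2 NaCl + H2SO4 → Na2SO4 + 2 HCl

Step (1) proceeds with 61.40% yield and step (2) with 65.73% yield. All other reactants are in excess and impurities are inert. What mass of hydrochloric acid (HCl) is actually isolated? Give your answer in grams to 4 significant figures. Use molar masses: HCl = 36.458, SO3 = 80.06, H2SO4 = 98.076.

157.6 g

Pure SO3 = 459.2 × 0.9335 = 428.66 g.
n(SO3) = 428.66 / 80.06 = 5.3543 mol.
Step 1 (SO3:H2SO4 = 1:1): theoretical n(H2SO4) = 5.3543 mol; at 61.40% yield, n(H2SO4) = 3.2875 mol.
Step 2 (H2SO4:HCl = 1:2): theoretical n(HCl) = 6.5750 mol, so theoretical mass = 6.5750 × 36.458 = 239.71 g.
At 65.73% yield, actual mass of HCl = 239.71 × 0.6573 = 157.56 g.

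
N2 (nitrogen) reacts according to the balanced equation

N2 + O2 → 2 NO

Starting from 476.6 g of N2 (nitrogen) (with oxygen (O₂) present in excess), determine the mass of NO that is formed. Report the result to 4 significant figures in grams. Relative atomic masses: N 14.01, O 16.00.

1021 g

M(N2) = 2(14.01) = 28.02 g/mol.
M(NO) = 14.01 + 16.00 = 30.01 g/mol.
n(N2) = 476.60 g / 28.02 g/mol = 17.009 mol.
From the equation the N2:NO mole ratio is 1:2, so n(NO) = 17.009 × 2/1 = 34.019 mol.
Mass of NO = 34.019 mol × 30.01 g/mol = 1020.9 g.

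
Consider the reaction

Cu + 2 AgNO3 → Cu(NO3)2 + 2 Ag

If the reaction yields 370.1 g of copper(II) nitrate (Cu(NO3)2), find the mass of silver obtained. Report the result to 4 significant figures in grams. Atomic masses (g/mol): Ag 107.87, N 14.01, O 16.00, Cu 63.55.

425.7 g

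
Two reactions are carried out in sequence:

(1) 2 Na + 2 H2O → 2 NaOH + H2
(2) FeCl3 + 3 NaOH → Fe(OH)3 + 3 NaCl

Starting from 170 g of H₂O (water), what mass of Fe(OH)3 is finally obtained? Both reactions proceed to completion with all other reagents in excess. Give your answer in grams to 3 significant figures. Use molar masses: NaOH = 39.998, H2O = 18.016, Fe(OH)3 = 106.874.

336 g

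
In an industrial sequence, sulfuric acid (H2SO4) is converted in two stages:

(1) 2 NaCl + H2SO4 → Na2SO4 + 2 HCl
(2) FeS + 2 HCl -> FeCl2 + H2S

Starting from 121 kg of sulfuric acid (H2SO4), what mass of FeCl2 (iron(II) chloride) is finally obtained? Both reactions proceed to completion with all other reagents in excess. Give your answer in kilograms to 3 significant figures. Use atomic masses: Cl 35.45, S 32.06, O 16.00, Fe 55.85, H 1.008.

M(H2SO4) = 2(1.008) + 32.06 + 4(16.00) = 98.076 g/mol.
M(FeCl2) = 55.85 + 2(35.45) = 126.75 g/mol.
121 kg = 121000 g.
n(H2SO4) = 121000 / 98.076 = 1234 mol.
Step 1 gives a 1:2 ratio of H2SO4 to HCl, so n(HCl) = 2467 mol.
In step 2 the HCl:FeCl2 ratio is 2:1, so n(FeCl2) = 1234 mol.
Mass of FeCl2 = 1234 × 126.75 = 156400 g = 156 kg.

156 kg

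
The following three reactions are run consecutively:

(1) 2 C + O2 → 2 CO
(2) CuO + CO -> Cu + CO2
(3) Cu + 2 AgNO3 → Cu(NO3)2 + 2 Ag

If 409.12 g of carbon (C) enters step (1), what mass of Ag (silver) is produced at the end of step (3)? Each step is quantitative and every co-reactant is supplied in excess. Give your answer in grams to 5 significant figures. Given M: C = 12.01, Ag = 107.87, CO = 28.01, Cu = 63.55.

n(C) = 409.12 / 12.01 = 34.0649 mol.
Reaction (1): C→CO ratio 2:2 ⇒ n(CO) = 34.0649 mol.
Reaction (2): CO→Cu ratio 1:1 ⇒ n(Cu) = 34.0649 mol.
Reaction (3): Cu→Ag ratio 1:2 ⇒ n(Ag) = 68.1299 mol.
Mass of Ag = 68.1299 × 107.87 = 7349.17 g.

7349.2 g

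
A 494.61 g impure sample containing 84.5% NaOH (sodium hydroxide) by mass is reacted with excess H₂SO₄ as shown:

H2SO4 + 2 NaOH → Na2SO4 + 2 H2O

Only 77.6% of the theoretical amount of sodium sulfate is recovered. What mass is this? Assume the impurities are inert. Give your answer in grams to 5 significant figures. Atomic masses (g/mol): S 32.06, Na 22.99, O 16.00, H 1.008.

575.87 g

Pure NaOH available = 494.61 g × 0.845 = 417.945 g.
M(NaOH) = 22.99 + 16.00 + 1.008 = 39.998 g/mol.
M(Na2SO4) = 2(22.99) + 32.06 + 4(16.00) = 142.04 g/mol.
n(NaOH) = 417.945 g / 39.998 g/mol = 10.4492 mol.
From the equation the NaOH:Na2SO4 mole ratio is 2:1, so n(Na2SO4) = 10.4492 × 1/2 = 5.22458 mol.
Mass of Na2SO4 = 5.22458 mol × 142.04 g/mol = 742.099 g.
Actual mass collected = 742.099 g × 0.776 = 575.869 g.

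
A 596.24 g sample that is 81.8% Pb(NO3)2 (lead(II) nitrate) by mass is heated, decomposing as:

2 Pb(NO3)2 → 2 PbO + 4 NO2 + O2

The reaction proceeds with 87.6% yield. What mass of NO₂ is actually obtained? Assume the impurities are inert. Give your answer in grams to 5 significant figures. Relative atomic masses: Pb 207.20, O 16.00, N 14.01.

118.70 g

Pure Pb(NO3)2 available = 596.24 g × 0.818 = 487.724 g.
M(Pb(NO3)2) = 207.20 + 2(14.01) + 6(16.00) = 331.22 g/mol.
M(NO2) = 14.01 + 2(16.00) = 46.01 g/mol.
n(Pb(NO3)2) = 487.724 g / 331.22 g/mol = 1.47251 mol.
From the equation the Pb(NO3)2:NO2 mole ratio is 2:4, so n(NO2) = 1.47251 × 4/2 = 2.94502 mol.
Mass of NO2 = 2.94502 mol × 46.01 g/mol = 135.500 g.
Actual mass collected = 135.500 g × 0.876 = 118.698 g.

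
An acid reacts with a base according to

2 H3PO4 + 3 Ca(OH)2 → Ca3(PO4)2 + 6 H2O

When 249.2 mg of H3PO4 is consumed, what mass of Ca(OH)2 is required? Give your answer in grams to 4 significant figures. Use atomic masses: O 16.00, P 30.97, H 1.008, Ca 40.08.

0.2826 g

M(H3PO4) = 3(1.008) + 30.97 + 4(16.00) = 97.994 g/mol.
M(Ca(OH)2) = 40.08 + 2(16.00) + 2(1.008) = 74.096 g/mol.
Convert: 249.2 mg = 0.24920 g.
n(H3PO4) = 0.24920 g / 97.994 g/mol = 0.0025430 mol.
From the equation the H3PO4:Ca(OH)2 mole ratio is 2:3, so n(Ca(OH)2) = 0.0025430 × 3/2 = 0.0038145 mol.
Mass of Ca(OH)2 = 0.0038145 mol × 74.096 g/mol = 0.28264 g.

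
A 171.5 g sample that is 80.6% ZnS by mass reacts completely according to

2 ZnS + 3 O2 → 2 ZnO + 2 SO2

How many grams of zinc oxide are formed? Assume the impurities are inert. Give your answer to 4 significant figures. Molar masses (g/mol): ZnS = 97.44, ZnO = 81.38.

115.4 g

Mass of pure ZnS = 171.5 g × 0.806 = 138.23 g.
n(ZnS) = 138.23 g / 97.44 g/mol = 1.4186 mol.
From the equation the ZnS:ZnO mole ratio is 2:2, so n(ZnO) = 1.4186 × 2/2 = 1.4186 mol.
Mass of ZnO = 1.4186 mol × 81.38 g/mol = 115.45 g.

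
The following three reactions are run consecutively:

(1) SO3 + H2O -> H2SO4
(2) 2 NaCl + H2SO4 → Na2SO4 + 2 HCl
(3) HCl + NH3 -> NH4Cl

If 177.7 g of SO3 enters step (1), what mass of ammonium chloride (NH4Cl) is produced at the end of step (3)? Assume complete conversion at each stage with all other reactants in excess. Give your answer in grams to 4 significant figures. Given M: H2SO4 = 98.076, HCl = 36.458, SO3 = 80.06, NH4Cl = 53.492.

237.5 g

n(SO3) = 177.7 / 80.06 = 2.2196 mol.
Reaction (1): SO3→H2SO4 ratio 1:1 ⇒ n(H2SO4) = 2.2196 mol.
Reaction (2): H2SO4→HCl ratio 1:2 ⇒ n(HCl) = 4.4392 mol.
Reaction (3): HCl→NH4Cl ratio 1:1 ⇒ n(NH4Cl) = 4.4392 mol.
Mass of NH4Cl = 4.4392 × 53.492 = 237.46 g.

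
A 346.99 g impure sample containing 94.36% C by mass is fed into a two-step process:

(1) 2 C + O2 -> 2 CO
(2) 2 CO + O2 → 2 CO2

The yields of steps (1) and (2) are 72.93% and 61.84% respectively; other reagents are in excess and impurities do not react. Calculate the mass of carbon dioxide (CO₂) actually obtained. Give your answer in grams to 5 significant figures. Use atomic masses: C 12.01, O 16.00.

Pure C = 346.99 × 0.9436 = 327.420 g.
M(C) = 12.01 g/mol.
M(CO2) = 12.01 + 2(16.00) = 44.01 g/mol.
n(C) = 327.420 / 12.01 = 27.2623 mol.
Step 1 (C:CO = 2:2): theoretical n(CO) = 27.2623 mol; at 72.93% yield, n(CO) = 19.8824 mol.
Step 2 (CO:CO2 = 2:2): theoretical n(CO2) = 19.8824 mol, so theoretical mass = 19.8824 × 44.01 = 875.023 g.
At 61.84% yield, actual mass of CO2 = 875.023 × 0.6184 = 541.114 g.

541.11 g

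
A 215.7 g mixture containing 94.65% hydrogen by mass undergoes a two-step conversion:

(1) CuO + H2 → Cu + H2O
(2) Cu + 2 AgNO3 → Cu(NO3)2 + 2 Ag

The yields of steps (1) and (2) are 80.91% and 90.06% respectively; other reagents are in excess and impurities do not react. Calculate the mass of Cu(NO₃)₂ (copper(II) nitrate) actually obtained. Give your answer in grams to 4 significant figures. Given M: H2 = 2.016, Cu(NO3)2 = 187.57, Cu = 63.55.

Pure H2 = 215.7 × 0.9465 = 204.16 g.
n(H2) = 204.16 / 2.016 = 101.27 mol.
Step 1 (H2:Cu = 1:1): theoretical n(Cu) = 101.27 mol; at 80.91% yield, n(Cu) = 81.937 mol.
Step 2 (Cu:Cu(NO3)2 = 1:1): theoretical n(Cu(NO3)2) = 81.937 mol, so theoretical mass = 81.937 × 187.57 = 15369 g.
At 90.06% yield, actual mass of Cu(NO3)2 = 15369 × 0.9006 = 13841 g.

13840 g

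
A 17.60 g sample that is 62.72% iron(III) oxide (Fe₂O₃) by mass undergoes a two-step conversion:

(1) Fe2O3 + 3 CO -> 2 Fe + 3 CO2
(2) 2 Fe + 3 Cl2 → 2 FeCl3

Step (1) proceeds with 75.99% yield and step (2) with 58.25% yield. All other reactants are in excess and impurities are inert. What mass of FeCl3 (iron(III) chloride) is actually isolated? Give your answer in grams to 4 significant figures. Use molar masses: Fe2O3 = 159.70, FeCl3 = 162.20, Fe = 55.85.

Pure Fe2O3 = 17.60 × 0.6272 = 11.039 g.
n(Fe2O3) = 11.039 / 159.70 = 0.069122 mol.
Step 1 (Fe2O3:Fe = 1:2): theoretical n(Fe) = 0.13824 mol; at 75.99% yield, n(Fe) = 0.10505 mol.
Step 2 (Fe:FeCl3 = 2:2): theoretical n(FeCl3) = 0.10505 mol, so theoretical mass = 0.10505 × 162.20 = 17.039 g.
At 58.25% yield, actual mass of FeCl3 = 17.039 × 0.5825 = 9.9254 g.

9.925 g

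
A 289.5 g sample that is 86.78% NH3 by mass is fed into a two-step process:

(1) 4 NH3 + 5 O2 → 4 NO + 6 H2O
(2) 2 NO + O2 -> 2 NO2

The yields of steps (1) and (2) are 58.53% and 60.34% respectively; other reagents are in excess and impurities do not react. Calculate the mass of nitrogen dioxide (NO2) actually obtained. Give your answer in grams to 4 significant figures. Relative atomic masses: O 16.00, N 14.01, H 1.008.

Pure NH3 = 289.5 × 0.8678 = 251.23 g.
M(NH3) = 14.01 + 3(1.008) = 17.034 g/mol.
M(NO2) = 14.01 + 2(16.00) = 46.01 g/mol.
n(NH3) = 251.23 / 17.034 = 14.749 mol.
Step 1 (NH3:NO = 4:4): theoretical n(NO) = 14.749 mol; at 58.53% yield, n(NO) = 8.6324 mol.
Step 2 (NO:NO2 = 2:2): theoretical n(NO2) = 8.6324 mol, so theoretical mass = 8.6324 × 46.01 = 397.18 g.
At 60.34% yield, actual mass of NO2 = 397.18 × 0.6034 = 239.66 g.

239.7 g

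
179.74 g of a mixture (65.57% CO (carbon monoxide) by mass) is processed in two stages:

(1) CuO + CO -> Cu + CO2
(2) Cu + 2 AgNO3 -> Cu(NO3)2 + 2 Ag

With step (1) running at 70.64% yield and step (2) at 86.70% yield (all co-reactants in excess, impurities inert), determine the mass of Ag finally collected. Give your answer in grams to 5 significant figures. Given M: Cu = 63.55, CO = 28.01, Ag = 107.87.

555.95 g

Pure CO = 179.74 × 0.6557 = 117.856 g.
n(CO) = 117.856 / 28.01 = 4.20762 mol.
Step 1 (CO:Cu = 1:1): theoretical n(Cu) = 4.20762 mol; at 70.64% yield, n(Cu) = 2.97226 mol.
Step 2 (Cu:Ag = 1:2): theoretical n(Ag) = 5.94453 mol, so theoretical mass = 5.94453 × 107.87 = 641.236 g.
At 86.70% yield, actual mass of Ag = 641.236 × 0.8670 = 555.952 g.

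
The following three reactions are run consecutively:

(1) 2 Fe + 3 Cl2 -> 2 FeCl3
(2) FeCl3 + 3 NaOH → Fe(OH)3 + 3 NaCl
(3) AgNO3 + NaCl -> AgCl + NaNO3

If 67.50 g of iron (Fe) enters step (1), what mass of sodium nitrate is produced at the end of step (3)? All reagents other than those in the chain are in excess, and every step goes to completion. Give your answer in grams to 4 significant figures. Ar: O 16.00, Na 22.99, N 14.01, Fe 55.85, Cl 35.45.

M(Fe) = 55.85 g/mol.
M(NaNO3) = 22.99 + 14.01 + 3(16.00) = 85.00 g/mol.
n(Fe) = 67.50 / 55.85 = 1.2086 mol.
Reaction (1): Fe→FeCl3 ratio 2:2 ⇒ n(FeCl3) = 1.2086 mol.
Reaction (2): FeCl3→NaCl ratio 1:3 ⇒ n(NaCl) = 3.6258 mol.
Reaction (3): NaCl→NaNO3 ratio 1:1 ⇒ n(NaNO3) = 3.6258 mol.
Mass of NaNO3 = 3.6258 × 85.00 = 308.19 g.

308.2 g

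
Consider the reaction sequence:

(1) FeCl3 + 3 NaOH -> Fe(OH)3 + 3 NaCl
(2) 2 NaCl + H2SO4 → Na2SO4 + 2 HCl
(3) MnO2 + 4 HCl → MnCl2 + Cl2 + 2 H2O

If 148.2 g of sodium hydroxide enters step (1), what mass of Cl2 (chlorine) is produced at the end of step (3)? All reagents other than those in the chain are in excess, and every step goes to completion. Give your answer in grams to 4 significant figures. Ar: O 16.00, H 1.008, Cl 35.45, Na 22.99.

65.67 g

M(NaOH) = 22.99 + 16.00 + 1.008 = 39.998 g/mol.
M(Cl2) = 2(35.45) = 70.90 g/mol.
n(NaOH) = 148.2 / 39.998 = 3.7052 mol.
Reaction (1): NaOH→NaCl ratio 3:3 ⇒ n(NaCl) = 3.7052 mol.
Reaction (2): NaCl→HCl ratio 2:2 ⇒ n(HCl) = 3.7052 mol.
Reaction (3): HCl→Cl2 ratio 4:1 ⇒ n(Cl2) = 0.92630 mol.
Mass of Cl2 = 0.92630 × 70.90 = 65.674 g.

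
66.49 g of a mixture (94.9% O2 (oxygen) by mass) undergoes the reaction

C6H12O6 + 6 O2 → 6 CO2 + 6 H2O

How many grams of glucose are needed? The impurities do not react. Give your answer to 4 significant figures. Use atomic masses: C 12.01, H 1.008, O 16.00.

Mass of pure O2 = 66.49 g × 0.949 = 63.099 g.
M(O2) = 2(16.00) = 32.00 g/mol.
M(C6H12O6) = 6(12.01) + 12(1.008) + 6(16.00) = 180.156 g/mol.
n(O2) = 63.099 g / 32.00 g/mol = 1.9718 mol.
From the equation the O2:C6H12O6 mole ratio is 6:1, so n(C6H12O6) = 1.9718 × 1/6 = 0.32864 mol.
Mass of C6H12O6 = 0.32864 mol × 180.156 g/mol = 59.207 g.

59.21 g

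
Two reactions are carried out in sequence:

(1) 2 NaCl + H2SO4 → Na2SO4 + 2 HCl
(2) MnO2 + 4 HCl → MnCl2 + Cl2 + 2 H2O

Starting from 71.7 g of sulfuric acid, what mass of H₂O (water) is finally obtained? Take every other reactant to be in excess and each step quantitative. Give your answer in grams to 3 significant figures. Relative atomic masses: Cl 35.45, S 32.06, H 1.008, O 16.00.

13.2 g

M(H2SO4) = 2(1.008) + 32.06 + 4(16.00) = 98.076 g/mol.
M(H2O) = 2(1.008) + 16.00 = 18.016 g/mol.
n(H2SO4) = 71.70 / 98.076 = 0.7311 mol.
Step 1 gives a 1:2 ratio of H2SO4 to HCl, so n(HCl) = 1.462 mol.
In step 2 the HCl:H2O ratio is 4:2, so n(H2O) = 0.7311 mol.
Mass of H2O = 0.7311 × 18.016 = 13.17 g.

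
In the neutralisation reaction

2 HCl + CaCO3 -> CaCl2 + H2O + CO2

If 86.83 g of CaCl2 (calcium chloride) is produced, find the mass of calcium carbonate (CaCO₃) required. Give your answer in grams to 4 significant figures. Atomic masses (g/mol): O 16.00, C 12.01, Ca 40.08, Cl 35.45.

78.31 g

M(CaCl2) = 40.08 + 2(35.45) = 110.98 g/mol.
M(CaCO3) = 40.08 + 12.01 + 3(16.00) = 100.09 g/mol.
n(CaCl2) = 86.830 g / 110.98 g/mol = 0.78239 mol.
From the equation the CaCl2:CaCO3 mole ratio is 1:1, so n(CaCO3) = 0.78239 × 1/1 = 0.78239 mol.
Mass of CaCO3 = 0.78239 mol × 100.09 g/mol = 78.310 g.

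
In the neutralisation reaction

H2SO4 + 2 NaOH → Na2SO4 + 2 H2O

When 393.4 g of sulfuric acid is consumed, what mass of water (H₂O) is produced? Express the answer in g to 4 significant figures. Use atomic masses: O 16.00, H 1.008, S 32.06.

144.5 g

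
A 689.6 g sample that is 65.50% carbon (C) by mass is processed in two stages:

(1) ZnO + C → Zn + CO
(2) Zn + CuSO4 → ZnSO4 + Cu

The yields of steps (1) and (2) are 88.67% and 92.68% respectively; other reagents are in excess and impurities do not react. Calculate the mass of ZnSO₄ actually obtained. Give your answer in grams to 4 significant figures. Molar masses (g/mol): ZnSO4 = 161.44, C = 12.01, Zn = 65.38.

4990 g

Pure C = 689.6 × 0.6550 = 451.69 g.
n(C) = 451.69 / 12.01 = 37.609 mol.
Step 1 (C:Zn = 1:1): theoretical n(Zn) = 37.609 mol; at 88.67% yield, n(Zn) = 33.348 mol.
Step 2 (Zn:ZnSO4 = 1:1): theoretical n(ZnSO4) = 33.348 mol, so theoretical mass = 33.348 × 161.44 = 5383.7 g.
At 92.68% yield, actual mass of ZnSO4 = 5383.7 × 0.9268 = 4989.6 g.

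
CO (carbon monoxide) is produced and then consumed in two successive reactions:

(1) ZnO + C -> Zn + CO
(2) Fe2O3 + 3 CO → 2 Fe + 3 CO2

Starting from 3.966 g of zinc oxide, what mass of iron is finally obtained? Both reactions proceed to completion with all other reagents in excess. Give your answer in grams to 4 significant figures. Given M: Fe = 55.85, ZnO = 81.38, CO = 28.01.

1.815 g

n(ZnO) = 3.9660 / 81.38 = 0.048734 mol.
Step 1 gives a 1:1 ratio of ZnO to CO, so n(CO) = 0.048734 mol.
In step 2 the CO:Fe ratio is 3:2, so n(Fe) = 0.032490 mol.
Mass of Fe = 0.032490 × 55.85 = 1.8145 g.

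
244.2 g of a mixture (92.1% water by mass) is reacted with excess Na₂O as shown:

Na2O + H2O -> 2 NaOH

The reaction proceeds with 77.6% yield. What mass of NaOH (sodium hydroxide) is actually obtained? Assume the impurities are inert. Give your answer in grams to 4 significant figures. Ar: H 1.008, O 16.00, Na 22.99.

Pure H2O available = 244.2 g × 0.921 = 224.91 g.
M(H2O) = 2(1.008) + 16.00 = 18.016 g/mol.
M(NaOH) = 22.99 + 16.00 + 1.008 = 39.998 g/mol.
n(H2O) = 224.91 g / 18.016 g/mol = 12.484 mol.
From the equation the H2O:NaOH mole ratio is 1:2, so n(NaOH) = 12.484 × 2/1 = 24.968 mol.
Mass of NaOH = 24.968 mol × 39.998 g/mol = 998.65 g.
Actual mass collected = 998.65 g × 0.776 = 774.96 g.

775.0 g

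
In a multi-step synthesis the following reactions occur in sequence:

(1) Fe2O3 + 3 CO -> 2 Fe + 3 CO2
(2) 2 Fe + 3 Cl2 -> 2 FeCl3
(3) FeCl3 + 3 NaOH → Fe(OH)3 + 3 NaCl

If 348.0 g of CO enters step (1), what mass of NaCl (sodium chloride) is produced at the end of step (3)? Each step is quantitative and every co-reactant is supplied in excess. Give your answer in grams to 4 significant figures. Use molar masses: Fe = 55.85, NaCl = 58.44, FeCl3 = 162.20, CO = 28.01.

1452 g

n(CO) = 348.0 / 28.01 = 12.424 mol.
Reaction (1): CO→Fe ratio 3:2 ⇒ n(Fe) = 8.2828 mol.
Reaction (2): Fe→FeCl3 ratio 2:2 ⇒ n(FeCl3) = 8.2828 mol.
Reaction (3): FeCl3→NaCl ratio 1:3 ⇒ n(NaCl) = 24.848 mol.
Mass of NaCl = 24.848 × 58.44 = 1452.1 g.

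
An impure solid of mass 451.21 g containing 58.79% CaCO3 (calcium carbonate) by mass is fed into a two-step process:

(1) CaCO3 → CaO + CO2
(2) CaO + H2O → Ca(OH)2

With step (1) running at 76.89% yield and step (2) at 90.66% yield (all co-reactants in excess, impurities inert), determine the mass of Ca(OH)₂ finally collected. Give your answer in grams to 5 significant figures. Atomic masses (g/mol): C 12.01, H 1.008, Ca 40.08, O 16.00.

136.89 g

Pure CaCO3 = 451.21 × 0.5879 = 265.266 g.
M(CaCO3) = 40.08 + 12.01 + 3(16.00) = 100.09 g/mol.
M(Ca(OH)2) = 40.08 + 2(16.00) + 2(1.008) = 74.096 g/mol.
n(CaCO3) = 265.266 / 100.09 = 2.65028 mol.
Step 1 (CaCO3:CaO = 1:1): theoretical n(CaO) = 2.65028 mol; at 76.89% yield, n(CaO) = 2.03780 mol.
Step 2 (CaO:Ca(OH)2 = 1:1): theoretical n(Ca(OH)2) = 2.03780 mol, so theoretical mass = 2.03780 × 74.096 = 150.993 g.
At 90.66% yield, actual mass of Ca(OH)2 = 150.993 × 0.9066 = 136.890 g.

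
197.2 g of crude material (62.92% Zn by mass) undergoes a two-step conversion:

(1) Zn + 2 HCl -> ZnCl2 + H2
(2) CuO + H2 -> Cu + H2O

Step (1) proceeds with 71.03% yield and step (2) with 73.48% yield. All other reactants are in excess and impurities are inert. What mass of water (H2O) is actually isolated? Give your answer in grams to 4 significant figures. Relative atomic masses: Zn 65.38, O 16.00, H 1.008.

17.85 g

Pure Zn = 197.2 × 0.6292 = 124.08 g.
M(Zn) = 65.38 g/mol.
M(H2O) = 2(1.008) + 16.00 = 18.016 g/mol.
n(Zn) = 124.08 / 65.38 = 1.8978 mol.
Step 1 (Zn:H2 = 1:1): theoretical n(H2) = 1.8978 mol; at 71.03% yield, n(H2) = 1.3480 mol.
Step 2 (H2:H2O = 1:1): theoretical n(H2O) = 1.3480 mol, so theoretical mass = 1.3480 × 18.016 = 24.286 g.
At 73.48% yield, actual mass of H2O = 24.286 × 0.7348 = 17.845 g.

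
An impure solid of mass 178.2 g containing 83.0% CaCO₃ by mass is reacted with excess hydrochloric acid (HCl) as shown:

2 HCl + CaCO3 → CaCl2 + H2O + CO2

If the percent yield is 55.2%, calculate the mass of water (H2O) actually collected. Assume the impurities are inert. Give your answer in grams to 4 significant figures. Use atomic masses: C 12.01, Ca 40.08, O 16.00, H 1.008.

Pure CaCO3 available = 178.2 g × 0.830 = 147.91 g.
M(CaCO3) = 40.08 + 12.01 + 3(16.00) = 100.09 g/mol.
M(H2O) = 2(1.008) + 16.00 = 18.016 g/mol.
n(CaCO3) = 147.91 g / 100.09 g/mol = 1.4777 mol.
From the equation the CaCO3:H2O mole ratio is 1:1, so n(H2O) = 1.4777 × 1/1 = 1.4777 mol.
Mass of H2O = 1.4777 mol × 18.016 g/mol = 26.623 g.
Actual mass collected = 26.623 g × 0.552 = 14.696 g.

14.70 g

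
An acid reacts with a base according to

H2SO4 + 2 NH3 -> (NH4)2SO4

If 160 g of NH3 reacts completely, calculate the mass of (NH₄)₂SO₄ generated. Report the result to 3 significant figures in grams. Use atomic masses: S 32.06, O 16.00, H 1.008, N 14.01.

M(NH3) = 14.01 + 3(1.008) = 17.034 g/mol.
M((NH4)2SO4) = 2(14.01) + 8(1.008) + 32.06 + 4(16.00) = 132.144 g/mol.
n(NH3) = 160.0 g / 17.034 g/mol = 9.393 mol.
From the equation the NH3:(NH4)2SO4 mole ratio is 2:1, so n((NH4)2SO4) = 9.393 × 1/2 = 4.696 mol.
Mass of (NH4)2SO4 = 4.696 mol × 132.144 g/mol = 620.6 g.

621 g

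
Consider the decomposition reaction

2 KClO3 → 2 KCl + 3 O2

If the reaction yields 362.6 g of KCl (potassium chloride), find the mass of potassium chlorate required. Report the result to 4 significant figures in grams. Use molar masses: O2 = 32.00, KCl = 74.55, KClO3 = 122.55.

596.1 g

n(KCl) = 362.60 g / 74.55 g/mol = 4.8638 mol.
From the equation the KCl:KClO3 mole ratio is 2:2, so n(KClO3) = 4.8638 × 2/2 = 4.8638 mol.
Mass of KClO3 = 4.8638 mol × 122.55 g/mol = 596.06 g.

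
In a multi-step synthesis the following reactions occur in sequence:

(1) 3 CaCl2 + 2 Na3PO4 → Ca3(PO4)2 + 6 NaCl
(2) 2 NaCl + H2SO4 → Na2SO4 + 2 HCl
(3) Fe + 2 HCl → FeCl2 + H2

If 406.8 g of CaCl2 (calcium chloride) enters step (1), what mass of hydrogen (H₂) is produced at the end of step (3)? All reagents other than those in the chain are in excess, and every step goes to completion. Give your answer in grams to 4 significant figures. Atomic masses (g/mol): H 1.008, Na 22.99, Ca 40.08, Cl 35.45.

7.390 g

M(CaCl2) = 40.08 + 2(35.45) = 110.98 g/mol.
M(H2) = 2(1.008) = 2.016 g/mol.
n(CaCl2) = 406.8 / 110.98 = 3.6655 mol.
Reaction (1): CaCl2→NaCl ratio 3:6 ⇒ n(NaCl) = 7.3311 mol.
Reaction (2): NaCl→HCl ratio 2:2 ⇒ n(HCl) = 7.3311 mol.
Reaction (3): HCl→H2 ratio 2:1 ⇒ n(H2) = 3.6655 mol.
Mass of H2 = 3.6655 × 2.016 = 7.3897 g.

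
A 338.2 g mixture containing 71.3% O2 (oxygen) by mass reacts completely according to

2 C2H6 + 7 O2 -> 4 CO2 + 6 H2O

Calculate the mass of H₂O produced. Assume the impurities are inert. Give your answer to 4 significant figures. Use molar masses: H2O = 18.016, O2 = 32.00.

Mass of pure O2 = 338.2 g × 0.713 = 241.14 g.
n(O2) = 241.14 g / 32.00 g/mol = 7.5355 mol.
From the equation the O2:H2O mole ratio is 7:6, so n(H2O) = 7.5355 × 6/7 = 6.4590 mol.
Mass of H2O = 6.4590 mol × 18.016 g/mol = 116.37 g.

116.4 g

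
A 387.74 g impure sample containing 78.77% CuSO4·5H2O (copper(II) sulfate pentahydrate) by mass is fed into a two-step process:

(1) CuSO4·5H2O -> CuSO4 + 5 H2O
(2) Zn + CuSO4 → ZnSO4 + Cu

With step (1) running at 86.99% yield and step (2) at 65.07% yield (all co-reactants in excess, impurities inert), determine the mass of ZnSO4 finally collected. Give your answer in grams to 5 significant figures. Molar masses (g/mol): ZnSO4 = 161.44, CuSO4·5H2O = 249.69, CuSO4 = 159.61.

111.78 g

Pure CuSO4·5H2O = 387.74 × 0.7877 = 305.423 g.
n(CuSO4·5H2O) = 305.423 / 249.69 = 1.22321 mol.
Step 1 (CuSO4·5H2O:CuSO4 = 1:1): theoretical n(CuSO4) = 1.22321 mol; at 86.99% yield, n(CuSO4) = 1.06407 mol.
Step 2 (CuSO4:ZnSO4 = 1:1): theoretical n(ZnSO4) = 1.06407 mol, so theoretical mass = 1.06407 × 161.44 = 171.783 g.
At 65.07% yield, actual mass of ZnSO4 = 171.783 × 0.6507 = 111.779 g.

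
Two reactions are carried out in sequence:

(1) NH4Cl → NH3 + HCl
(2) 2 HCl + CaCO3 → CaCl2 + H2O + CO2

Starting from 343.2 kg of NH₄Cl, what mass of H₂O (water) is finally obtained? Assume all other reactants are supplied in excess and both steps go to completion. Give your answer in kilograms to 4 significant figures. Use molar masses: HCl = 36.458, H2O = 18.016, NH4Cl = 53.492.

343.2 kg = 343200 g.
n(NH4Cl) = 343200 / 53.492 = 6415.9 mol.
Step 1 gives a 1:1 ratio of NH4Cl to HCl, so n(HCl) = 6415.9 mol.
In step 2 the HCl:H2O ratio is 2:1, so n(H2O) = 3208.0 mol.
Mass of H2O = 3208.0 × 18.016 = 57795 g = 57.79 kg.

57.79 kg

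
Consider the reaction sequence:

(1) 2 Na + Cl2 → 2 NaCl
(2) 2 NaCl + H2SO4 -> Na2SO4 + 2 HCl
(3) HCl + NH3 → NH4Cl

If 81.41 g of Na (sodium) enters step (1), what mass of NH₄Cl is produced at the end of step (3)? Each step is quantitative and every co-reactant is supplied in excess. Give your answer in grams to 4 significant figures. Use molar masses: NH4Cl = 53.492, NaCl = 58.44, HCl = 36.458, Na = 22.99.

n(Na) = 81.41 / 22.99 = 3.5411 mol.
Reaction (1): Na→NaCl ratio 2:2 ⇒ n(NaCl) = 3.5411 mol.
Reaction (2): NaCl→HCl ratio 2:2 ⇒ n(HCl) = 3.5411 mol.
Reaction (3): HCl→NH4Cl ratio 1:1 ⇒ n(NH4Cl) = 3.5411 mol.
Mass of NH4Cl = 3.5411 × 53.492 = 189.42 g.

189.4 g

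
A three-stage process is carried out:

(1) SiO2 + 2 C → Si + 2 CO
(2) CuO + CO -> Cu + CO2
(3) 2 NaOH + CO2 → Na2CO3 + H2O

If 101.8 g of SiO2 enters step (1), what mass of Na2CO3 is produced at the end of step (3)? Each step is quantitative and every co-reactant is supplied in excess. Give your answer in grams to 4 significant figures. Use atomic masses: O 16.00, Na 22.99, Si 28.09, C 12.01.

M(SiO2) = 28.09 + 2(16.00) = 60.09 g/mol.
M(Na2CO3) = 2(22.99) + 12.01 + 3(16.00) = 105.99 g/mol.
n(SiO2) = 101.8 / 60.09 = 1.6941 mol.
Reaction (1): SiO2→CO ratio 1:2 ⇒ n(CO) = 3.3883 mol.
Reaction (2): CO→CO2 ratio 1:1 ⇒ n(CO2) = 3.3883 mol.
Reaction (3): CO2→Na2CO3 ratio 1:1 ⇒ n(Na2CO3) = 3.3883 mol.
Mass of Na2CO3 = 3.3883 × 105.99 = 359.12 g.

359.1 g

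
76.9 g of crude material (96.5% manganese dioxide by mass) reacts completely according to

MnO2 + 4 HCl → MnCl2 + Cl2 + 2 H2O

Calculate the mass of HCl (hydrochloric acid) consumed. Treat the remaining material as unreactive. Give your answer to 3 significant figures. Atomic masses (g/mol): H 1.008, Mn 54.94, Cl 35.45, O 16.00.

124 g

Mass of pure MnO2 = 76.9 g × 0.965 = 74.21 g.
M(MnO2) = 54.94 + 2(16.00) = 86.94 g/mol.
M(HCl) = 1.008 + 35.45 = 36.458 g/mol.
n(MnO2) = 74.21 g / 86.94 g/mol = 0.8536 mol.
From the equation the MnO2:HCl mole ratio is 1:4, so n(HCl) = 0.8536 × 4/1 = 3.414 mol.
Mass of HCl = 3.414 mol × 36.458 g/mol = 124.5 g.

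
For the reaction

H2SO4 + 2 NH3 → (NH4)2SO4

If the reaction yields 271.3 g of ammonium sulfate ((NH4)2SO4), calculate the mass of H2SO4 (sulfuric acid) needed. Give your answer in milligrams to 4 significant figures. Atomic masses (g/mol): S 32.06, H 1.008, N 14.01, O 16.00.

201400 mg

M((NH4)2SO4) = 2(14.01) + 8(1.008) + 32.06 + 4(16.00) = 132.144 g/mol.
M(H2SO4) = 2(1.008) + 32.06 + 4(16.00) = 98.076 g/mol.
n((NH4)2SO4) = 271.30 g / 132.144 g/mol = 2.0531 mol.
From the equation the (NH4)2SO4:H2SO4 mole ratio is 1:1, so n(H2SO4) = 2.0531 × 1/1 = 2.0531 mol.
Mass of H2SO4 = 2.0531 mol × 98.076 g/mol = 201.36 g.
Converting to mg: 201.36 g = 201400 mg.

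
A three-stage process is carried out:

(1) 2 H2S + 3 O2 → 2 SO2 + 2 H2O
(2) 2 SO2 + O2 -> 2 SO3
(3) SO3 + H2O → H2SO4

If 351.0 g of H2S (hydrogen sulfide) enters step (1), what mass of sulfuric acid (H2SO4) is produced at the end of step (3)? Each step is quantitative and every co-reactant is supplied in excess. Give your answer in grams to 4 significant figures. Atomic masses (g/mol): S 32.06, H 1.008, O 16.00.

1010 g

M(H2S) = 2(1.008) + 32.06 = 34.076 g/mol.
M(H2SO4) = 2(1.008) + 32.06 + 4(16.00) = 98.076 g/mol.
n(H2S) = 351.0 / 34.076 = 10.301 mol.
Reaction (1): H2S→SO2 ratio 2:2 ⇒ n(SO2) = 10.301 mol.
Reaction (2): SO2→SO3 ratio 2:2 ⇒ n(SO3) = 10.301 mol.
Reaction (3): SO3→H2SO4 ratio 1:1 ⇒ n(H2SO4) = 10.301 mol.
Mass of H2SO4 = 10.301 × 98.076 = 1010.2 g.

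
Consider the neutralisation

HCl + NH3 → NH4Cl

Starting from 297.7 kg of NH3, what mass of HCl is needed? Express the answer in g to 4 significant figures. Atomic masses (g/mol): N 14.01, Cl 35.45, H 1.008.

637200 g

M(NH3) = 14.01 + 3(1.008) = 17.034 g/mol.
M(HCl) = 1.008 + 35.45 = 36.458 g/mol.
Convert: 297.7 kg = 297700 g.
n(NH3) = 297700 g / 17.034 g/mol = 17477 mol.
From the equation the NH3:HCl mole ratio is 1:1, so n(HCl) = 17477 × 1/1 = 17477 mol.
Mass of HCl = 17477 mol × 36.458 g/mol = 637170 g.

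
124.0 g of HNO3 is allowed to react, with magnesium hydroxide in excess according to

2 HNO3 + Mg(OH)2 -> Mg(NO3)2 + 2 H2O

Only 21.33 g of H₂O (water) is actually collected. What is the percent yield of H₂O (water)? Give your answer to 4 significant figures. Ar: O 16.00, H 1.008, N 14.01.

M(HNO3) = 1.008 + 14.01 + 3(16.00) = 63.018 g/mol.
M(H2O) = 2(1.008) + 16.00 = 18.016 g/mol.
n(HNO3) = 124.00 g / 63.018 g/mol = 1.9677 mol.
From the equation the HNO3:H2O mole ratio is 2:2, so n(H2O) = 1.9677 × 2/2 = 1.9677 mol.
Mass of H2O = 1.9677 mol × 18.016 g/mol = 35.450 g.
This is the theoretical yield. Percent yield = 21.33 g / 35.450 g × 100% = 60.169%.

60.17 %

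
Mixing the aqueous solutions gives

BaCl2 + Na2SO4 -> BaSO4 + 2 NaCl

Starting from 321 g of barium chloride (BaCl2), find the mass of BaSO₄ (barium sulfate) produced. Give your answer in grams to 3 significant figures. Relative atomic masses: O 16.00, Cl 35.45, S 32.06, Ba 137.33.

360 g

M(BaCl2) = 137.33 + 2(35.45) = 208.23 g/mol.
M(BaSO4) = 137.33 + 32.06 + 4(16.00) = 233.39 g/mol.
n(BaCl2) = 321.0 g / 208.23 g/mol = 1.542 mol.
From the equation the BaCl2:BaSO4 mole ratio is 1:1, so n(BaSO4) = 1.542 × 1/1 = 1.542 mol.
Mass of BaSO4 = 1.542 mol × 233.39 g/mol = 359.8 g.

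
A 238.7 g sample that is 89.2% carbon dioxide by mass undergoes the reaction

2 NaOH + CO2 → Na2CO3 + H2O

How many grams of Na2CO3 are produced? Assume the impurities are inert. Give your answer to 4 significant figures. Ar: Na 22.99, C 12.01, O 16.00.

512.8 g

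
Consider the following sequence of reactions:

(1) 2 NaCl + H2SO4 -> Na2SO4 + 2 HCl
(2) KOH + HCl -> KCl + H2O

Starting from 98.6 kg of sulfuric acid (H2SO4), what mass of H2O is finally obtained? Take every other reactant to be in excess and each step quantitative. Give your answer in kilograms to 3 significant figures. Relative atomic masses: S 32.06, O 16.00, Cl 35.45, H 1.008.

36.2 kg

M(H2SO4) = 2(1.008) + 32.06 + 4(16.00) = 98.076 g/mol.
M(H2O) = 2(1.008) + 16.00 = 18.016 g/mol.
98.6 kg = 98600 g.
n(H2SO4) = 98600 / 98.076 = 1005 mol.
Step 1 gives a 1:2 ratio of H2SO4 to HCl, so n(HCl) = 2011 mol.
In step 2 the HCl:H2O ratio is 1:1, so n(H2O) = 2011 mol.
Mass of H2O = 2011 × 18.016 = 36220 g = 36.2 kg.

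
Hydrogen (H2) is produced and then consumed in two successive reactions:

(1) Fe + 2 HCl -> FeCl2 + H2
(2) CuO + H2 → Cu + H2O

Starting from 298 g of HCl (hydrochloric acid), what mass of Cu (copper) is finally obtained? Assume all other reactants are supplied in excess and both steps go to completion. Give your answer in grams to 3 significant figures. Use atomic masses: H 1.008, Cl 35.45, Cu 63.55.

M(HCl) = 1.008 + 35.45 = 36.458 g/mol.
M(Cu) = 63.55 g/mol.
n(HCl) = 298.0 / 36.458 = 8.174 mol.
Step 1 gives a 2:1 ratio of HCl to H2, so n(H2) = 4.087 mol.
In step 2 the H2:Cu ratio is 1:1, so n(Cu) = 4.087 mol.
Mass of Cu = 4.087 × 63.55 = 259.7 g.

260 g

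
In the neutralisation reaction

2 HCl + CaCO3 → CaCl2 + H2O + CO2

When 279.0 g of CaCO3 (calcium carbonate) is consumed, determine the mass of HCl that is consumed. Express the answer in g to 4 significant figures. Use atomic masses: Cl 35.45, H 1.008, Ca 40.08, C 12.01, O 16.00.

203.3 g

M(CaCO3) = 40.08 + 12.01 + 3(16.00) = 100.09 g/mol.
M(HCl) = 1.008 + 35.45 = 36.458 g/mol.
n(CaCO3) = 279.00 g / 100.09 g/mol = 2.7875 mol.
From the equation the CaCO3:HCl mole ratio is 1:2, so n(HCl) = 2.7875 × 2/1 = 5.5750 mol.
Mass of HCl = 5.5750 mol × 36.458 g/mol = 203.25 g.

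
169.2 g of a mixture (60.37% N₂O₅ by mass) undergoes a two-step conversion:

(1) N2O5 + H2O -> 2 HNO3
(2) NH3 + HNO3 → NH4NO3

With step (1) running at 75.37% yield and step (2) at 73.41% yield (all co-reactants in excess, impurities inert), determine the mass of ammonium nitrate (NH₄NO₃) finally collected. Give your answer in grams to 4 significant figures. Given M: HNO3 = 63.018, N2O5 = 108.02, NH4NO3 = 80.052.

83.77 g

Pure N2O5 = 169.2 × 0.6037 = 102.15 g.
n(N2O5) = 102.15 / 108.02 = 0.94562 mol.
Step 1 (N2O5:HNO3 = 1:2): theoretical n(HNO3) = 1.8912 mol; at 75.37% yield, n(HNO3) = 1.4254 mol.
Step 2 (HNO3:NH4NO3 = 1:1): theoretical n(NH4NO3) = 1.4254 mol, so theoretical mass = 1.4254 × 80.052 = 114.11 g.
At 73.41% yield, actual mass of NH4NO3 = 114.11 × 0.7341 = 83.767 g.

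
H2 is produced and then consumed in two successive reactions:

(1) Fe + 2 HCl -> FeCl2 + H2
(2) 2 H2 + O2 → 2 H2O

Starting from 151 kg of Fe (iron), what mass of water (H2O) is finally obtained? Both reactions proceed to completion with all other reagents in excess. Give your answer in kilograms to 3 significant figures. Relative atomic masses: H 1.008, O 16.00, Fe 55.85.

M(Fe) = 55.85 g/mol.
M(H2O) = 2(1.008) + 16.00 = 18.016 g/mol.
151 kg = 151000 g.
n(Fe) = 151000 / 55.85 = 2704 mol.
Step 1 gives a 1:1 ratio of Fe to H2, so n(H2) = 2704 mol.
In step 2 the H2:H2O ratio is 2:2, so n(H2O) = 2704 mol.
Mass of H2O = 2704 × 18.016 = 48710 g = 48.7 kg.

48.7 kg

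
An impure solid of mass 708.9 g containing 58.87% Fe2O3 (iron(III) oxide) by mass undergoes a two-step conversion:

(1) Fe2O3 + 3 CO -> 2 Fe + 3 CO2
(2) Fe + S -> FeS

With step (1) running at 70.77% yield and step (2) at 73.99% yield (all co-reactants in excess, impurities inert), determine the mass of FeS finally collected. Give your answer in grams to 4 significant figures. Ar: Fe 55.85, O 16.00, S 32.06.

240.6 g

Pure Fe2O3 = 708.9 × 0.5887 = 417.33 g.
M(Fe2O3) = 2(55.85) + 3(16.00) = 159.70 g/mol.
M(FeS) = 55.85 + 32.06 = 87.91 g/mol.
n(Fe2O3) = 417.33 / 159.70 = 2.6132 mol.
Step 1 (Fe2O3:Fe = 1:2): theoretical n(Fe) = 5.2264 mol; at 70.77% yield, n(Fe) = 3.6987 mol.
Step 2 (Fe:FeS = 1:1): theoretical n(FeS) = 3.6987 mol, so theoretical mass = 3.6987 × 87.91 = 325.16 g.
At 73.99% yield, actual mass of FeS = 325.16 × 0.7399 = 240.58 g.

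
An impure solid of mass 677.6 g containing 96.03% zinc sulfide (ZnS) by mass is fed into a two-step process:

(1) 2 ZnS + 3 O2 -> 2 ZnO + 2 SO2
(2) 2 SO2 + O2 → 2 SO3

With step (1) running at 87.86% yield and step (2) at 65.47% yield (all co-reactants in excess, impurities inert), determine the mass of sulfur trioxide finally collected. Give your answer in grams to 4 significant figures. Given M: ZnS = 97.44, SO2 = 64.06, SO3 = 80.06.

307.5 g

Pure ZnS = 677.6 × 0.9603 = 650.70 g.
n(ZnS) = 650.70 / 97.44 = 6.6779 mol.
Step 1 (ZnS:SO2 = 2:2): theoretical n(SO2) = 6.6779 mol; at 87.86% yield, n(SO2) = 5.8672 mol.
Step 2 (SO2:SO3 = 2:2): theoretical n(SO3) = 5.8672 mol, so theoretical mass = 5.8672 × 80.06 = 469.73 g.
At 65.47% yield, actual mass of SO3 = 469.73 × 0.6547 = 307.53 g.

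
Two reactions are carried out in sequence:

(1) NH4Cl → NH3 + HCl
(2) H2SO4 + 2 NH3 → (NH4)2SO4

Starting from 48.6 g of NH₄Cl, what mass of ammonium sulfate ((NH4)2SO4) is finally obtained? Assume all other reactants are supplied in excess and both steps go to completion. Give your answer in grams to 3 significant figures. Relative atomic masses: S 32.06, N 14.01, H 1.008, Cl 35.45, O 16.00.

M(NH4Cl) = 14.01 + 4(1.008) + 35.45 = 53.492 g/mol.
M((NH4)2SO4) = 2(14.01) + 8(1.008) + 32.06 + 4(16.00) = 132.144 g/mol.
n(NH4Cl) = 48.60 / 53.492 = 0.9085 mol.
Step 1 gives a 1:1 ratio of NH4Cl to NH3, so n(NH3) = 0.9085 mol.
In step 2 the NH3:(NH4)2SO4 ratio is 2:1, so n((NH4)2SO4) = 0.4543 mol.
Mass of (NH4)2SO4 = 0.4543 × 132.144 = 60.03 g.

60.0 g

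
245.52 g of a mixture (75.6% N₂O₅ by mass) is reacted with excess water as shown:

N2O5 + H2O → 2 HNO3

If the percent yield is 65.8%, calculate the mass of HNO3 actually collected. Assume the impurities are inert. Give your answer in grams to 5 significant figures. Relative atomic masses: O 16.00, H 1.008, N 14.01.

142.50 g

Pure N2O5 available = 245.52 g × 0.756 = 185.613 g.
M(N2O5) = 2(14.01) + 5(16.00) = 108.02 g/mol.
M(HNO3) = 1.008 + 14.01 + 3(16.00) = 63.018 g/mol.
n(N2O5) = 185.613 g / 108.02 g/mol = 1.71832 mol.
From the equation the N2O5:HNO3 mole ratio is 1:2, so n(HNO3) = 1.71832 × 2/1 = 3.43664 mol.
Mass of HNO3 = 3.43664 mol × 63.018 g/mol = 216.570 g.
Actual mass collected = 216.570 g × 0.658 = 142.503 g.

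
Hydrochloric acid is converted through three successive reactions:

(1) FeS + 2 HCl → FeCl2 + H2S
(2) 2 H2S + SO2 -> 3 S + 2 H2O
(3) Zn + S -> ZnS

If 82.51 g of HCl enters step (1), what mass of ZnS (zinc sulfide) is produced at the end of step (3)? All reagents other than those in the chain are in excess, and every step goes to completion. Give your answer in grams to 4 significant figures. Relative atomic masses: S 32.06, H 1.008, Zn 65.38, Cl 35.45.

M(HCl) = 1.008 + 35.45 = 36.458 g/mol.
M(ZnS) = 65.38 + 32.06 = 97.44 g/mol.
n(HCl) = 82.51 / 36.458 = 2.2632 mol.
Reaction (1): HCl→H2S ratio 2:1 ⇒ n(H2S) = 1.1316 mol.
Reaction (2): H2S→S ratio 2:3 ⇒ n(S) = 1.6974 mol.
Reaction (3): S→ZnS ratio 1:1 ⇒ n(ZnS) = 1.6974 mol.
Mass of ZnS = 1.6974 × 97.44 = 165.39 g.

165.4 g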